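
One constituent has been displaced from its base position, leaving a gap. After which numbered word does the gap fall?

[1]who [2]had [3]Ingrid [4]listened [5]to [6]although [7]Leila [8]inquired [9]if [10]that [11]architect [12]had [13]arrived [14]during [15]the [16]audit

The displaced element is "who" (word 1).
It functions as the object of the preposition "to" of "listened", so the gap sits immediately after word 5 ("to").
Base order: Ingrid had listened to who although Leila inquired if that architect had arrived during the audit.

5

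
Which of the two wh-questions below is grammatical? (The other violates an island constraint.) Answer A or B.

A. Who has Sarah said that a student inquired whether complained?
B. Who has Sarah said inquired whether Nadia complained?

B

In A, the wh-phrase is extracted from inside a wh-island (introduced by "whether"), which blocks movement.
In B, the extraction path crosses only that-complement boundaries, which are transparent.
So B is grammatical.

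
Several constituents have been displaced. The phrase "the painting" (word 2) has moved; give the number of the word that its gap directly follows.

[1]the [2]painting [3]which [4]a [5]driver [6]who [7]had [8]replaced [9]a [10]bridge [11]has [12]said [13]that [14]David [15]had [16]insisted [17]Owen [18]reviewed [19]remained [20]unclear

18

The displaced element is "the painting" (word 2).
It is linked across 2 clause boundaries (that → Ø).
It functions as the direct object of "reviewed", so the gap sits immediately after word 18 ("reviewed").
Base order: A driver who had replaced a bridge has said that David had insisted Owen reviewed the painting.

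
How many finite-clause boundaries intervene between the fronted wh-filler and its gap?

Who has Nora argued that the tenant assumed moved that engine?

"who" is extracted from the subject of "moved".
Boundaries crossed, outermost first: [that], [Ø] — 2 in total.

2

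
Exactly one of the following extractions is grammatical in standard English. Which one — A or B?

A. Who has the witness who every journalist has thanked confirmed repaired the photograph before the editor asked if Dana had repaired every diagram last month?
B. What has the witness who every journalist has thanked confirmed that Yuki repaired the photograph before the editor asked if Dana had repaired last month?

In B, the wh-phrase is extracted from inside an adjunct island (introduced by "before"), which blocks movement.
In A, the extraction path crosses only that-complement boundaries, which are transparent.
So A is grammatical.

A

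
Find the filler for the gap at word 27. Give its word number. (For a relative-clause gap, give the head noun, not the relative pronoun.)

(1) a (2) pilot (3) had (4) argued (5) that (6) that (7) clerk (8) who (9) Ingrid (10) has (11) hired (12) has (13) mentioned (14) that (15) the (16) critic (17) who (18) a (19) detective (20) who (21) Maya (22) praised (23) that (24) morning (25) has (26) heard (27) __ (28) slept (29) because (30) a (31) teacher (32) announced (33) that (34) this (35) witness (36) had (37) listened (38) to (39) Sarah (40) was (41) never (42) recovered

16

The gap at 27 is the subject of "slept", inside a relative clause.
The relative pronoun is "who" (word 17); it is bound by the head noun immediately before it.
Its filler is the head noun "critic", at word 16.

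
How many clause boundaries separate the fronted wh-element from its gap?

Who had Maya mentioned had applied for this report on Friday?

1

"who" is extracted from the subject of "applied".
Boundaries crossed, outermost first: [Ø] — 1 in total.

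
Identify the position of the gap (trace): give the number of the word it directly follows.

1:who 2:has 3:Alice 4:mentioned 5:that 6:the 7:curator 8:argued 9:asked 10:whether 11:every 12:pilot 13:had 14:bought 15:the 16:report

The displaced element is "who" (word 1).
It is linked across 2 clause boundaries (that → Ø).
It functions as the subject of "asked", so the gap sits immediately after word 8 ("argued").
Base order: Alice has mentioned that the curator argued that who asked whether every pilot had bought the report.

8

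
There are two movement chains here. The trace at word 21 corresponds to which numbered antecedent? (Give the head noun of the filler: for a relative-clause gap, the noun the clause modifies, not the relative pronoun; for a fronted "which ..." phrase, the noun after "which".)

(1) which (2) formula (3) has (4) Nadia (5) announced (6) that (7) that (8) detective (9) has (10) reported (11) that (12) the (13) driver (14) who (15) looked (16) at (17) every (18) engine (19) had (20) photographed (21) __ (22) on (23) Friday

2

The marked gap is the direct object of "photographed".
Its filler is the fronted wh-phrase "which formula", at word 2.
(The other dependency links word 13 to a gap after word 14.)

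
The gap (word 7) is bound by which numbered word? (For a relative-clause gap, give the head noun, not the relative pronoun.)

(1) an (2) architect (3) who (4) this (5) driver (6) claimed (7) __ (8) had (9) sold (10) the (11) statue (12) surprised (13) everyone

2

The gap at 7 is the subject of "sold", inside a relative clause.
The relative pronoun is "who" (word 3); it is bound by the head noun immediately before it.
Its filler is the head noun "architect", at word 2.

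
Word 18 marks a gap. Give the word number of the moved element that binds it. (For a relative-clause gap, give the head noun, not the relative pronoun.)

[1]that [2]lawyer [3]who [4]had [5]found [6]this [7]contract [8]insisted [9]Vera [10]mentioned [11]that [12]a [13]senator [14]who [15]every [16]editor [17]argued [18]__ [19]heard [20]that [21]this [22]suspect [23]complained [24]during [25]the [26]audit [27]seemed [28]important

The gap at 18 is the subject of "heard", inside a relative clause.
The relative pronoun is "who" (word 14); it is bound by the head noun immediately before it.
Its filler is the head noun "senator", at word 13.

13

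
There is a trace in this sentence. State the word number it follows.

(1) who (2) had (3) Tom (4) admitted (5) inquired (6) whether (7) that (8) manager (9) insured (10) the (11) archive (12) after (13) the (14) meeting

The displaced element is "who" (word 1).
It is linked across 1 clause boundary (Ø).
It functions as the subject of "inquired", so the gap sits immediately after word 4 ("admitted").
Base order: Tom had admitted who inquired whether that manager insured the archive after the meeting.

4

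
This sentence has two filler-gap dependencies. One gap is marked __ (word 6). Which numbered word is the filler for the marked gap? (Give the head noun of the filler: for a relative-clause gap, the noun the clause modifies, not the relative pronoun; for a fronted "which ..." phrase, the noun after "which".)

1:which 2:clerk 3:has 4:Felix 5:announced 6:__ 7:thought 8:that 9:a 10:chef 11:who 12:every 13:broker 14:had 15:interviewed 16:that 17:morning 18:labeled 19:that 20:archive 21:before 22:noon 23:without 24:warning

2

The marked gap is the subject of "thought".
Its filler is the fronted wh-phrase "which clerk", at word 2.
(The other dependency links word 10 to a gap after word 15.)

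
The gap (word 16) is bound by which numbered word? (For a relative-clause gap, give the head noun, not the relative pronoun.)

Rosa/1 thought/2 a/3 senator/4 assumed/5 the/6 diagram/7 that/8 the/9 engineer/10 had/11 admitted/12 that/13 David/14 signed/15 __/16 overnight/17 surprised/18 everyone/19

7

The gap at 16 is the object of "signed", inside a relative clause.
The relative pronoun is "that" (word 8); it is bound by the head noun immediately before it.
Its filler is the head noun "diagram", at word 7.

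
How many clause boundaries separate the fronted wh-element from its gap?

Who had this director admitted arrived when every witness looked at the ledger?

"who" is extracted from the subject of "arrived".
Boundaries crossed, outermost first: [Ø] — 1 in total.

1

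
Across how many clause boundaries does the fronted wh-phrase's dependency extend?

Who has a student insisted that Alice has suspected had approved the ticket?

2

"who" is extracted from the subject of "approved".
Boundaries crossed, outermost first: [that], [Ø] — 2 in total.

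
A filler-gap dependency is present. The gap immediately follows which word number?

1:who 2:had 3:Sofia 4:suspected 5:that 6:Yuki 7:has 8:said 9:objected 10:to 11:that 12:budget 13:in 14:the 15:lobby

8

The displaced element is "who" (word 1).
It is linked across 2 clause boundaries (that → Ø).
It functions as the subject of "objected", so the gap sits immediately after word 8 ("said").
Base order: Sofia had suspected that Yuki has said that who objected to that budget in the lobby.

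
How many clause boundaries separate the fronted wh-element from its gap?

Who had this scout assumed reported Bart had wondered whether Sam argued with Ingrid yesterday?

1

"who" is extracted from the subject of "reported".
Boundaries crossed, outermost first: [Ø] — 1 in total.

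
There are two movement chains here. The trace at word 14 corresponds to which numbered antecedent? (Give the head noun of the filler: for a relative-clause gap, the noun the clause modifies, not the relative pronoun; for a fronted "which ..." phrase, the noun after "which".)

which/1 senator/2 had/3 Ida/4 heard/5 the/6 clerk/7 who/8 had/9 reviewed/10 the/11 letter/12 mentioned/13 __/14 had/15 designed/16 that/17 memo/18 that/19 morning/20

The marked gap is the subject of "designed".
Its filler is the fronted wh-phrase "which senator", at word 2.
(The other dependency links word 7 to a gap after word 8.)

2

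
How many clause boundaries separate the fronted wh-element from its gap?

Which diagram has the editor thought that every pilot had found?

"which diagram" is extracted from the object of "found".
Boundaries crossed, outermost first: [that] — 1 in total.

1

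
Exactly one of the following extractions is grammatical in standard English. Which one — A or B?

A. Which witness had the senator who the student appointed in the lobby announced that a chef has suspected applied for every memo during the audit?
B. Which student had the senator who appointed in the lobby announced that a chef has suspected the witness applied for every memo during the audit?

A

In B, the wh-phrase is extracted from inside a complex-NP island (relative clause) (introduced by "who"), which blocks movement.
In A, the extraction path crosses only that-complement boundaries, which are transparent.
So A is grammatical.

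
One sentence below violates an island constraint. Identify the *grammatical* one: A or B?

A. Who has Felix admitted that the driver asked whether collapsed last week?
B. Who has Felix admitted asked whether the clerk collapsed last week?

B

In A, the wh-phrase is extracted from inside a wh-island (introduced by "whether"), which blocks movement.
In B, the extraction path crosses only that-complement boundaries, which are transparent.
So B is grammatical.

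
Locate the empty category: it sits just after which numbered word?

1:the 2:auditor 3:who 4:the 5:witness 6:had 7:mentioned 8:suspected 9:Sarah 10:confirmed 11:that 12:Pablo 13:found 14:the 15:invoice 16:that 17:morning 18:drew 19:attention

7

The displaced element is "the auditor" (word 2).
It is linked across 1 clause boundary (Ø).
It functions as the subject of "suspected", so the gap sits immediately after word 7 ("mentioned").
Base order: The witness had mentioned the auditor suspected Sarah confirmed that Pablo found the invoice that morning.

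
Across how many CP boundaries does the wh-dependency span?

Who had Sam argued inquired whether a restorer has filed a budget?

"who" is extracted from the subject of "inquired".
Boundaries crossed, outermost first: [Ø] — 1 in total.

1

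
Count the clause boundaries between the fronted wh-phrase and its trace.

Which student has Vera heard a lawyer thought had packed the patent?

"which student" is extracted from the subject of "packed".
Boundaries crossed, outermost first: [Ø], [Ø] — 2 in total.

2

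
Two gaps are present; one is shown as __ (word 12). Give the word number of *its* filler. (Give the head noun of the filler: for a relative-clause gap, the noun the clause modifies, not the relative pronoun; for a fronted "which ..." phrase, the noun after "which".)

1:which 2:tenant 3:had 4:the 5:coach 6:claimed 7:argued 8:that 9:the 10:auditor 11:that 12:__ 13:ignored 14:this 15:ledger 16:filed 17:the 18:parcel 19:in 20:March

The marked gap is inside the relative clause, the subject of "ignored".
Its filler is the head noun "auditor" (via "that"), at word 10.
(The other dependency links word 2 to a gap after word 6.)

10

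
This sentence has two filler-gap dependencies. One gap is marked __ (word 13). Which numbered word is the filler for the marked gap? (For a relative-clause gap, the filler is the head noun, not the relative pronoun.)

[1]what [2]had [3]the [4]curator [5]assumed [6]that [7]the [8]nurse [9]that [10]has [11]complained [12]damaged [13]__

1

The marked gap is the direct object of "damaged".
Its filler is the fronted wh-phrase "what", at word 1.
(The other dependency links word 8 to a gap after word 9.)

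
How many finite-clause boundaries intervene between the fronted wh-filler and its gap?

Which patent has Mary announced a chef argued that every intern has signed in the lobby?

2

"which patent" is extracted from the object of "signed".
Boundaries crossed, outermost first: [Ø], [that] — 2 in total.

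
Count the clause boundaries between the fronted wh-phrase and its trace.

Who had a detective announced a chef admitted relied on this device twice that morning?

2

"who" is extracted from the subject of "relied".
Boundaries crossed, outermost first: [Ø], [Ø] — 2 in total.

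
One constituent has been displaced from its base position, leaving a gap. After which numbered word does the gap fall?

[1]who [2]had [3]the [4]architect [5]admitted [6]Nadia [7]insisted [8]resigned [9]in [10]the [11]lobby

The displaced element is "who" (word 1).
It is linked across 2 clause boundaries (Ø → Ø).
It functions as the subject of "resigned", so the gap sits immediately after word 7 ("insisted").
Base order: The architect had admitted Nadia insisted that who resigned in the lobby.

7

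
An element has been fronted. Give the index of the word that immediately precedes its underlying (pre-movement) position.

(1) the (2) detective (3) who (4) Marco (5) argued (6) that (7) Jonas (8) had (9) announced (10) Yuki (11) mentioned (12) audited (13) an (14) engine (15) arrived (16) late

11

The displaced element is "the detective" (word 2).
It is linked across 3 clause boundaries (that → Ø → Ø).
It functions as the subject of "audited", so the gap sits immediately after word 11 ("mentioned").
Base order: Marco argued that Jonas had announced Yuki mentioned that the detective audited an engine.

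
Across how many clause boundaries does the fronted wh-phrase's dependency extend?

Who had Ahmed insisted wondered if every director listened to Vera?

1

"who" is extracted from the subject of "wondered".
Boundaries crossed, outermost first: [Ø] — 1 in total.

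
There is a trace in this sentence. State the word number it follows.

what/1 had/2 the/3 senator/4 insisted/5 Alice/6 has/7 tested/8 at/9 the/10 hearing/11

The displaced element is "what" (word 1).
It is linked across 1 clause boundary (Ø).
It functions as the direct object of "tested", so the gap sits immediately after word 8 ("tested").
Base order: The senator had insisted Alice has tested what at the hearing.

8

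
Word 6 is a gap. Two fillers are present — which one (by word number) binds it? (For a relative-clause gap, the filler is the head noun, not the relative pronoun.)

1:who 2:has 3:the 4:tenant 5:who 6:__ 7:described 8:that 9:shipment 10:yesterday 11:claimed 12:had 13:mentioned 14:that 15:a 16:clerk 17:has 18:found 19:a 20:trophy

4

The marked gap is inside the relative clause, the subject of "described".
Its filler is the head noun "tenant" (via "who"), at word 4.
(The other dependency links word 1 to a gap after word 11.)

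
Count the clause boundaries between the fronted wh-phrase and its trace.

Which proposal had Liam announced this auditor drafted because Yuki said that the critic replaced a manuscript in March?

1

"which proposal" is extracted from the object of "drafted".
Boundaries crossed, outermost first: [Ø] — 1 in total.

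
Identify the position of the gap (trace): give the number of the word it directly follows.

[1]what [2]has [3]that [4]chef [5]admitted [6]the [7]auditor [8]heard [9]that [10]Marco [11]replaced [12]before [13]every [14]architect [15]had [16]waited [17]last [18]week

The displaced element is "what" (word 1).
It is linked across 2 clause boundaries (Ø → that).
It functions as the direct object of "replaced", so the gap sits immediately after word 11 ("replaced").
Base order: That chef has admitted the auditor heard that Marco replaced what before every architect had waited last week.

11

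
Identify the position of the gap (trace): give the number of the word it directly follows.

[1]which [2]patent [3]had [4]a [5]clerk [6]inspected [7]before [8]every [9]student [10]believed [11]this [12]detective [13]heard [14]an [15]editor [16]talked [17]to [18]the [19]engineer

6

The displaced element is "which patent" (word 2).
It functions as the direct object of "inspected", so the gap sits immediately after word 6 ("inspected").
Base order: A clerk had inspected which patent before every student believed this detective heard an editor talked to the engineer.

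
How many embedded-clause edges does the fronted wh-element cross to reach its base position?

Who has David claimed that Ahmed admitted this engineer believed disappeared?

"who" is extracted from the subject of "disappeared".
Boundaries crossed, outermost first: [that], [Ø], [Ø] — 3 in total.

3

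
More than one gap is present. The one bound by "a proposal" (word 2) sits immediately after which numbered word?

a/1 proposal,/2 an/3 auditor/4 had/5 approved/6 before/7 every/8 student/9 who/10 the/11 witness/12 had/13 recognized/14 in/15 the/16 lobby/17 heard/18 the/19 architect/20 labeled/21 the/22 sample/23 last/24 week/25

6

The displaced element is "a proposal" (word 2).
It functions as the direct object of "approved", so the gap sits immediately after word 6 ("approved").
Base order: An auditor had approved a proposal before every student who the witness had recognized in the lobby heard the architect labeled the sample last week.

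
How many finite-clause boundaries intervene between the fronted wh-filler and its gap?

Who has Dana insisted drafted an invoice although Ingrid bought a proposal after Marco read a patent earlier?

1

"who" is extracted from the subject of "drafted".
Boundaries crossed, outermost first: [Ø] — 1 in total.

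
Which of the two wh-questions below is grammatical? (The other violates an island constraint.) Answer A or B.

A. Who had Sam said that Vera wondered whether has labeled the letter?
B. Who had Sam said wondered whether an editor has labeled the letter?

In A, the wh-phrase is extracted from inside a wh-island (introduced by "whether"), which blocks movement.
In B, the extraction path crosses only that-complement boundaries, which are transparent.
So B is grammatical.

B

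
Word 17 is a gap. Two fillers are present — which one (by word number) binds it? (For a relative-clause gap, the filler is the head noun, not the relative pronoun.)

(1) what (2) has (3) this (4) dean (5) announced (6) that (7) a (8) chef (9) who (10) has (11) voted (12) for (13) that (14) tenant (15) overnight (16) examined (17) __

The marked gap is the direct object of "examined".
Its filler is the fronted wh-phrase "what", at word 1.
(The other dependency links word 8 to a gap after word 9.)

1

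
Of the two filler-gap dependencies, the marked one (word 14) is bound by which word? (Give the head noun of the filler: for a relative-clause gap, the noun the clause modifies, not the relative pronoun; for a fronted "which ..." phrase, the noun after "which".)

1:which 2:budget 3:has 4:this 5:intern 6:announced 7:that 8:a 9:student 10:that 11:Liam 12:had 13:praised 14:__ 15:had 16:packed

9

The marked gap is inside the relative clause, the direct object of "praised".
Its filler is the head noun "student" (via "that"), at word 9.
(The other dependency links word 2 to a gap after word 16.)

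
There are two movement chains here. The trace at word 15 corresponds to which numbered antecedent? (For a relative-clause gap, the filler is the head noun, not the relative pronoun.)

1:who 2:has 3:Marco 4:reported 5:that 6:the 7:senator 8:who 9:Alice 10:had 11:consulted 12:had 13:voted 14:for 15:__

The marked gap is the object of the preposition "for" of "voted".
Its filler is the fronted wh-phrase "who", at word 1.
(The other dependency links word 7 to a gap after word 11.)

1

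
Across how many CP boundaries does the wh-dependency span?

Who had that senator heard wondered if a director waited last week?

"who" is extracted from the subject of "wondered".
Boundaries crossed, outermost first: [Ø] — 1 in total.

1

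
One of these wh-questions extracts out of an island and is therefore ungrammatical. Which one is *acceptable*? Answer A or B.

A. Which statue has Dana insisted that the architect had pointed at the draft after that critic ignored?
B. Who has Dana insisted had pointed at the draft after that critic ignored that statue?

In A, the wh-phrase is extracted from inside an adjunct island (introduced by "after"), which blocks movement.
In B, the extraction path crosses only that-complement boundaries, which are transparent.
So B is grammatical.

B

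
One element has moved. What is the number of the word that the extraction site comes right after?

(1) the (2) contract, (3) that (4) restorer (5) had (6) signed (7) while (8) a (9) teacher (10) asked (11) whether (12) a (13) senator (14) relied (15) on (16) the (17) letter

The displaced element is "the contract" (word 2).
It functions as the direct object of "signed", so the gap sits immediately after word 6 ("signed").
Base order: That restorer had signed the contract while a teacher asked whether a senator relied on the letter.

6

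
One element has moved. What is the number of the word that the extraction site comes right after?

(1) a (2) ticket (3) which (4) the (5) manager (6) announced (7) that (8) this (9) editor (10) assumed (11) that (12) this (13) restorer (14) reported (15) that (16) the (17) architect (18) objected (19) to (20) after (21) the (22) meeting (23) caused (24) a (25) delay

The displaced element is "a ticket" (word 2).
It is linked across 3 clause boundaries (that → that → that).
It functions as the object of the preposition "to" of "objected", so the gap sits immediately after word 19 ("to").
Base order: The manager announced that this editor assumed that this restorer reported that the architect objected to a ticket after the meeting.

19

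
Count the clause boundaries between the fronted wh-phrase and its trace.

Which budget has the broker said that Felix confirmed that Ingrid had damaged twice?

"which budget" is extracted from the object of "damaged".
Boundaries crossed, outermost first: [that], [that] — 2 in total.

2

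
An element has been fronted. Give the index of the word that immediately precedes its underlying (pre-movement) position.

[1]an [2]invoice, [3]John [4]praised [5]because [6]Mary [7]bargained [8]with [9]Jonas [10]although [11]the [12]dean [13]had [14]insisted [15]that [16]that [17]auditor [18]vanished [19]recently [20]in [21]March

4

The displaced element is "an invoice" (word 2).
It functions as the direct object of "praised", so the gap sits immediately after word 4 ("praised").
Base order: John praised an invoice because Mary bargained with Jonas although the dean had insisted that that auditor vanished recently in March.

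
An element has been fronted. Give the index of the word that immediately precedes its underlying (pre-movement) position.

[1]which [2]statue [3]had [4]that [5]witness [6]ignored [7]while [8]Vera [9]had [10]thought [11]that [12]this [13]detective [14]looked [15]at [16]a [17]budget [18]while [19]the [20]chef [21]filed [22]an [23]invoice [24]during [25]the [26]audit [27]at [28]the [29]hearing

The displaced element is "which statue" (word 2).
It functions as the direct object of "ignored", so the gap sits immediately after word 6 ("ignored").
Base order: That witness had ignored which statue while Vera had thought that this detective looked at a budget while the chef filed an invoice during the audit at the hearing.

6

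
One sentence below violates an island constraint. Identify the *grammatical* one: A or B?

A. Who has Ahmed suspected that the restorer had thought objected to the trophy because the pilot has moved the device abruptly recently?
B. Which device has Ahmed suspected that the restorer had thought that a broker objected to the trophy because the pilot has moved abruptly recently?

In B, the wh-phrase is extracted from inside an adjunct island (introduced by "because"), which blocks movement.
In A, the extraction path crosses only that-complement boundaries, which are transparent.
So A is grammatical.

A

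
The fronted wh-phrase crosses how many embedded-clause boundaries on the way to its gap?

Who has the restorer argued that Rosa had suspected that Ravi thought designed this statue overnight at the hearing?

3

"who" is extracted from the subject of "designed".
Boundaries crossed, outermost first: [that], [that], [Ø] — 3 in total.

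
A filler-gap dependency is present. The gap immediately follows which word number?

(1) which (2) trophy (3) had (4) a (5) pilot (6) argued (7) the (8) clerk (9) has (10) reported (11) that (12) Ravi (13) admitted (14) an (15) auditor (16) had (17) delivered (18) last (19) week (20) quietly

The displaced element is "which trophy" (word 2).
It is linked across 3 clause boundaries (Ø → that → Ø).
It functions as the direct object of "delivered", so the gap sits immediately after word 17 ("delivered").
Base order: A pilot had argued the clerk has reported that Ravi admitted an auditor had delivered which trophy last week quietly.

17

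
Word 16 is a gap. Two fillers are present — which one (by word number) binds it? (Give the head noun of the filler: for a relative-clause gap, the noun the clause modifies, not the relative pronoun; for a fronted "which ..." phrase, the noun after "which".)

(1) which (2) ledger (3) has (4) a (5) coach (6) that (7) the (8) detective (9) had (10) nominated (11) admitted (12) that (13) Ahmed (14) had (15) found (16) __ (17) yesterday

2

The marked gap is the direct object of "found".
Its filler is the fronted wh-phrase "which ledger", at word 2.
(The other dependency links word 5 to a gap after word 10.)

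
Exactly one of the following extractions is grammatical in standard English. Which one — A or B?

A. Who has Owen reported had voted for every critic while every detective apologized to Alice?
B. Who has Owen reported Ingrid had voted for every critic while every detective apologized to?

A

In B, the wh-phrase is extracted from inside an adjunct island (introduced by "while"), which blocks movement.
In A, the extraction path crosses only that-complement boundaries, which are transparent.
So A is grammatical.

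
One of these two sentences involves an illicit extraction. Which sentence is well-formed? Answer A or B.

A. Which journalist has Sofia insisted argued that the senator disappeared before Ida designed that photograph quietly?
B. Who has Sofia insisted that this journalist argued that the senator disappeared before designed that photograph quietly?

A

In B, the wh-phrase is extracted from inside an adjunct island (introduced by "before"), which blocks movement.
In A, the extraction path crosses only that-complement boundaries, which are transparent.
So A is grammatical.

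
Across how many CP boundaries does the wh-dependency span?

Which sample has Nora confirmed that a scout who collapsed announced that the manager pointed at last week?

"which sample" is extracted from the PP object of "pointed".
Boundaries crossed, outermost first: [that], [that] — 2 in total.

2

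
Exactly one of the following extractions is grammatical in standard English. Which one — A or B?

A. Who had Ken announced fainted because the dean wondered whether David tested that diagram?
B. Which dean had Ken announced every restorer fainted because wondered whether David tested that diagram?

In B, the wh-phrase is extracted from inside an adjunct island (introduced by "because"), which blocks movement.
In A, the extraction path crosses only that-complement boundaries, which are transparent.
So A is grammatical.

A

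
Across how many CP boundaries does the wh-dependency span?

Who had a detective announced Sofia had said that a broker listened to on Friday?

"who" is extracted from the PP object of "listened".
Boundaries crossed, outermost first: [Ø], [that] — 2 in total.

2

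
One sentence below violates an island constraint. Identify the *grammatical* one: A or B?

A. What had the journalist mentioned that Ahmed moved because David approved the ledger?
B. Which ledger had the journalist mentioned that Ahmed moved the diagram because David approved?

A

In B, the wh-phrase is extracted from inside an adjunct island (introduced by "because"), which blocks movement.
In A, the extraction path crosses only that-complement boundaries, which are transparent.
So A is grammatical.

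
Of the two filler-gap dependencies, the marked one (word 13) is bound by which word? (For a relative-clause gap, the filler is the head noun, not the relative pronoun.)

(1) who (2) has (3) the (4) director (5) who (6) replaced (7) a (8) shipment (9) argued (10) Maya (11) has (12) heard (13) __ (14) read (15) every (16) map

The marked gap is the subject of "read".
Its filler is the fronted wh-phrase "who", at word 1.
(The other dependency links word 4 to a gap after word 5.)

1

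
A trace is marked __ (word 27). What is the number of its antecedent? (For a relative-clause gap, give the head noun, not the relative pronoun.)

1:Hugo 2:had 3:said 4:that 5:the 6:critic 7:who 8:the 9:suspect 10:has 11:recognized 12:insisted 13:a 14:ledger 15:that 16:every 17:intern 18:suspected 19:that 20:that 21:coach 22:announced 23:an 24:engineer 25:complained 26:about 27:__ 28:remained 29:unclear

The gap at 27 is the prepositional object of "complained", inside a relative clause.
The relative pronoun is "that" (word 15); it is bound by the head noun immediately before it.
Its filler is the head noun "ledger", at word 14.

14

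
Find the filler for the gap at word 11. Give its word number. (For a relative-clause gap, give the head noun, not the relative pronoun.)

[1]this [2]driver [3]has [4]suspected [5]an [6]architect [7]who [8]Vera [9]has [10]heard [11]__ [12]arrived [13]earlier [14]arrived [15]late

The gap at 11 is the subject of "arrived", inside a relative clause.
The relative pronoun is "who" (word 7); it is bound by the head noun immediately before it.
Its filler is the head noun "architect", at word 6.

6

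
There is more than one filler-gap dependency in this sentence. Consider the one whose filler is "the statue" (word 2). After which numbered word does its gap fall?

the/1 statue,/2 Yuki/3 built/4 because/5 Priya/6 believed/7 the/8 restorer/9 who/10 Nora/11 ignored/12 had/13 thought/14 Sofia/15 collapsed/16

The displaced element is "the statue" (word 2).
It functions as the direct object of "built", so the gap sits immediately after word 4 ("built").
Base order: Yuki built the statue because Priya believed the restorer who Nora ignored had thought Sofia collapsed.

4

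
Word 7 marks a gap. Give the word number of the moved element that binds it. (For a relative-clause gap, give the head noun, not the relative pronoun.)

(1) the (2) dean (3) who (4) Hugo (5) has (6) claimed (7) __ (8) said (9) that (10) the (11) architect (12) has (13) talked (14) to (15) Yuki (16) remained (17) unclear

2

The gap at 7 is the subject of "said", inside a relative clause.
The relative pronoun is "who" (word 3); it is bound by the head noun immediately before it.
Its filler is the head noun "dean", at word 2.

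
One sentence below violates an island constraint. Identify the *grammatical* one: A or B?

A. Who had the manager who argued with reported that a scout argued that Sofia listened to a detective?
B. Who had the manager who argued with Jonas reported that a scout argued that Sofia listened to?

B

In A, the wh-phrase is extracted from inside a complex-NP island (relative clause) (introduced by "who"), which blocks movement.
In B, the extraction path crosses only that-complement boundaries, which are transparent.
So B is grammatical.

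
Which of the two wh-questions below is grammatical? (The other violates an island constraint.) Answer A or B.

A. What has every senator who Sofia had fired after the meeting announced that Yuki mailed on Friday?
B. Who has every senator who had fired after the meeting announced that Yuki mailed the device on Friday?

In B, the wh-phrase is extracted from inside a complex-NP island (relative clause) (introduced by "who"), which blocks movement.
In A, the extraction path crosses only that-complement boundaries, which are transparent.
So A is grammatical.

A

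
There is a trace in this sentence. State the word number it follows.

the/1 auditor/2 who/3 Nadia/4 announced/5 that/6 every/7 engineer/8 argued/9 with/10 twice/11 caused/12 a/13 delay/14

The displaced element is "the auditor" (word 2).
It is linked across 1 clause boundary (that).
It functions as the object of the preposition "with" of "argued", so the gap sits immediately after word 10 ("with").
Base order: Nadia announced that every engineer argued with the auditor twice.

10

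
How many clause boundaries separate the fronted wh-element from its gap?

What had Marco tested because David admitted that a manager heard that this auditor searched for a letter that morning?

"what" originates inside the matrix clause — no clause boundary is crossed.

0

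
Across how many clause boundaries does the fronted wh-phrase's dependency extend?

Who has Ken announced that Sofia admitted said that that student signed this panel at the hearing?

2

"who" is extracted from the subject of "said".
Boundaries crossed, outermost first: [that], [Ø] — 2 in total.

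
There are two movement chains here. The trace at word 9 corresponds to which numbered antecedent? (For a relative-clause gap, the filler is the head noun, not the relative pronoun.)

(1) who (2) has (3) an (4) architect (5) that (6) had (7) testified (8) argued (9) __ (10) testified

The marked gap is the subject of "testified".
Its filler is the fronted wh-phrase "who", at word 1.
(The other dependency links word 4 to a gap after word 5.)

1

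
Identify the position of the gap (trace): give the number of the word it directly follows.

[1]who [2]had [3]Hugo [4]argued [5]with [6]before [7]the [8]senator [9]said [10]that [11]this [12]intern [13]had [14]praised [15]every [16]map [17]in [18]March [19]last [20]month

5

The displaced element is "who" (word 1).
It functions as the object of the preposition "with" of "argued", so the gap sits immediately after word 5 ("with").
Base order: Hugo had argued with who before the senator said that this intern had praised every map in March last month.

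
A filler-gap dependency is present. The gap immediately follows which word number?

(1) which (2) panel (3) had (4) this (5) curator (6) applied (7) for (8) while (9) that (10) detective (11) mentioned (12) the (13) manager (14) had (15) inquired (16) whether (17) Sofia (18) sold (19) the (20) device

The displaced element is "which panel" (word 2).
It functions as the object of the preposition "for" of "applied", so the gap sits immediately after word 7 ("for").
Base order: This curator had applied for which panel while that detective mentioned the manager had inquired whether Sofia sold the device.

7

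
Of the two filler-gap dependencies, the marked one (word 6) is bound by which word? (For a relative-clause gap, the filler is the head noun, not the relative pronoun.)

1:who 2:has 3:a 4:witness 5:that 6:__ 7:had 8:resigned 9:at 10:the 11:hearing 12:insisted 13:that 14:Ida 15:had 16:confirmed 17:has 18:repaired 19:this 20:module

4

The marked gap is inside the relative clause, the subject of "resigned".
Its filler is the head noun "witness" (via "that"), at word 4.
(The other dependency links word 1 to a gap after word 16.)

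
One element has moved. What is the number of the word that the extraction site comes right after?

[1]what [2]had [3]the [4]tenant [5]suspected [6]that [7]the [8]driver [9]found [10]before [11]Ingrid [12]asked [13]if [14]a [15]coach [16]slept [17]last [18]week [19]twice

The displaced element is "what" (word 1).
It is linked across 1 clause boundary (that).
It functions as the direct object of "found", so the gap sits immediately after word 9 ("found").
Base order: The tenant had suspected that the driver found what before Ingrid asked if a coach slept last week twice.

9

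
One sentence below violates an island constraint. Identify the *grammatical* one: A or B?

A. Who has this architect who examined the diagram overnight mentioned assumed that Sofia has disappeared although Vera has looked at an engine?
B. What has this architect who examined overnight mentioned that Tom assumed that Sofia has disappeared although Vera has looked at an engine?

In B, the wh-phrase is extracted from inside a complex-NP island (relative clause) (introduced by "who"), which blocks movement.
In A, the extraction path crosses only that-complement boundaries, which are transparent.
So A is grammatical.

A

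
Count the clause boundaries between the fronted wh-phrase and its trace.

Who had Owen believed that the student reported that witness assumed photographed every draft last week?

3

"who" is extracted from the subject of "photographed".
Boundaries crossed, outermost first: [that], [Ø], [Ø] — 3 in total.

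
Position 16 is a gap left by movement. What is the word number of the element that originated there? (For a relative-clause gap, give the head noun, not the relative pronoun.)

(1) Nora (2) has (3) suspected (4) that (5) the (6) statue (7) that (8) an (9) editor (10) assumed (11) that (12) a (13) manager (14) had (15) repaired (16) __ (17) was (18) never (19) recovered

The gap at 16 is the object of "repaired", inside a relative clause.
The relative pronoun is "that" (word 7); it is bound by the head noun immediately before it.
Its filler is the head noun "statue", at word 6.

6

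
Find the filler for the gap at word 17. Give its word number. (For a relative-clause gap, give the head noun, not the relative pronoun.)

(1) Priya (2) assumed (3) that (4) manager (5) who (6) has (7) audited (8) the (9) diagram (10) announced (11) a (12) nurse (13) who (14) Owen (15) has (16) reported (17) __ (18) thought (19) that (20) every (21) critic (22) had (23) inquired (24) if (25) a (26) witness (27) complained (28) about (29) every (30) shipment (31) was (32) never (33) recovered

12

The gap at 17 is the subject of "thought", inside a relative clause.
The relative pronoun is "who" (word 13); it is bound by the head noun immediately before it.
Its filler is the head noun "nurse", at word 12.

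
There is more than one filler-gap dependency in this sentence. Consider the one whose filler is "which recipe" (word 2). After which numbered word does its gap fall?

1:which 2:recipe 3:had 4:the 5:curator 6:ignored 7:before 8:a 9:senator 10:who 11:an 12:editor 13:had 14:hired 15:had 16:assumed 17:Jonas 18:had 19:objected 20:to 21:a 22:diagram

The displaced element is "which recipe" (word 2).
It functions as the direct object of "ignored", so the gap sits immediately after word 6 ("ignored").
Base order: The curator had ignored which recipe before a senator who an editor had hired had assumed Jonas had objected to a diagram.

6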